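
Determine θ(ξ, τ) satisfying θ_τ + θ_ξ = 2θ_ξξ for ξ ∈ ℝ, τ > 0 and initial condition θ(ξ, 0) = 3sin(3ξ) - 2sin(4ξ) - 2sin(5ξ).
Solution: Moving frame: η = ξ - τ, σ = τ, θ = u(η,σ), so θ_τ = u_σ - u_η and θ_ξξ = u_ηη.
Hence θ_τ + θ_ξ = u_σ and the PDE becomes the heat equation u_σ = 2u_ηη on η ∈ ℝ.
Initial data: u(η,0) = θ(η,0) = 3sin(3η) - 2sin(4η) - 2sin(5η). Each mode sin(nη) decays as exp(-2n²σ) on ℝ, so u(η,σ) = Σ c_n exp(-2n²σ) sin(nη) with c_3=3, c_4=-2, c_5=-2: u(η,σ) = 3exp(-18σ)sin(3η) - 2exp(-32σ)sin(4η) - 2exp(-50σ)sin(5η).
Substituting back: θ(ξ,τ) = u(ξ - τ, τ).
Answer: θ(ξ, τ) = 3exp(-18τ)sin(3ξ - 3τ) - 2exp(-32τ)sin(4ξ - 4τ) - 2exp(-50τ)sin(5ξ - 5τ)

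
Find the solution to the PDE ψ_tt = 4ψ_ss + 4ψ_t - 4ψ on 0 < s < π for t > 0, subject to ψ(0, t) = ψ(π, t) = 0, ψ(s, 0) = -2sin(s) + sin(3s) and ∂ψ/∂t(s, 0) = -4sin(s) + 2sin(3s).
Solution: Substitute ψ = exp(2t)u, i.e. u = exp(-2t)ψ.
By the product rule, ψ_t = exp(2t)(u_t + 2u), ψ_tt = exp(2t)(u_tt + 4u_t + 4u), ψ_ss = exp(2t)u_ss.
Substituting into the PDE and dividing by exp(2t): u_tt + 4u_t + 4u = 4u_ss + 4(u_t + 2u) - 4u.
The lower-order terms cancel, leaving the standard wave equation u_tt = 4u_ss.
Initial data for u: u(s,0) = ψ(s,0) = -2sin(s) + sin(3s); u_t(s,0) = ψ_t(s,0) - 2ψ(s,0) = 0. The boundary conditions carry over: u(0,t) = u(π,t) = 0.
Solve for u:
  Using separation of variables u = X(s)T(t):
  Eigenfunctions: sin(ns), n = 1, 2, 3, ...
  General solution: u(s, t) = Σ [A_n cos(2n t) + B_n sin(2n t)] sin(ns)
  From u(s,0) = -2sin(s) + sin(3s): A_1=-2, A_3=1. From u_t(s,0) = 0: all B_n = 0.
Hence u(s,t) = -2sin(s)cos(2t) + sin(3s)cos(6t).
Transform back: ψ(s,t) = exp(2t)u(s,t).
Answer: ψ(s, t) = -2exp(2t)sin(s)cos(2t) + exp(2t)sin(3s)cos(6t)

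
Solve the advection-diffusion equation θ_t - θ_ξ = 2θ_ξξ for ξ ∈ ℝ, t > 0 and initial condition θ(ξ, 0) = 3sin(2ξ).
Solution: Change to a moving frame: let η = ξ + t, σ = t and write θ(ξ,t) = u(η,σ).
By the chain rule θ_t = u_σ + u_η, θ_ξ = u_η, θ_ξξ = u_ηη.
Then θ_t - θ_ξ = u_σ: the advection term cancels and the PDE becomes the heat equation u_σ = 2u_ηη on η ∈ ℝ.
Initial data: u(η,0) = θ(η,0) = 3sin(2η).
On η ∈ ℝ each mode satisfies (sin(nη))″ = -n² sin(nη), so exp(-2n²σ) sin(nη) solves the heat equation; by superposition u(η,σ) = Σ c_n exp(-2n²σ) sin(nη).
Reading off the coefficients: c_2=3, so u(η,σ) = 3exp(-8σ)sin(2η).
Substituting back η = ξ + t, σ = t: θ(ξ,t) = u(ξ + t, t).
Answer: θ(ξ, t) = 3exp(-8t)sin(2t + 2ξ)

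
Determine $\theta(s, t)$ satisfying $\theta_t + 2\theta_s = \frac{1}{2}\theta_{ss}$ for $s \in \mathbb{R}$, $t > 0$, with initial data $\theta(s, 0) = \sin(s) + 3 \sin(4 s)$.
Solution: Moving frame: $\eta = s - 2t$, $\sigma = t$, $\theta = u(\eta,\sigma)$, so $\theta_t = u_{\sigma} - 2u_{\eta}$ and $\theta_{ss} = u_{\eta\eta}$.
Hence $\theta_t + 2\theta_s = u_{\sigma}$ and the PDE becomes the heat equation $u_{\sigma} = \frac{1}{2}u_{\eta\eta}$ on $\eta \in \mathbb{R}$.
Initial data: $u(\eta,0) = \theta(\eta,0) = \sin(\eta) + 3 \sin(4 \eta)$. Each mode $\sin(n\eta)$ decays as $e^{-n^2\sigma/2}$ on $\mathbb{R}$, so $u(\eta,\sigma) = \sum c_n e^{-n^2\sigma/2} \sin(n\eta)$ with $c_1=1, c_4=3$: $u(\eta,\sigma) = 3 e^{-8 \sigma} \sin(4 \eta) + e^{-\sigma/2} \sin(\eta)$.
Substituting back: $\theta(s,t) = u(s - 2t, t)$.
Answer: $\theta(s, t) = 3 e^{-8 t} \sin(4 s - 8 t) + e^{-t/2} \sin(s - 2 t)$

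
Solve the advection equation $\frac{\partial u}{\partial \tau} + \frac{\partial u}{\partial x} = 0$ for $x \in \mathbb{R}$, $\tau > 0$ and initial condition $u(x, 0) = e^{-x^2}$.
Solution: By characteristics ($dx/d\tau = 1$), $u(x,\tau) = f(x - \tau)$ with $f = u( \cdot , 0)$.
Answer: $u(x, \tau) = e^{-(-\tau + x)^2}$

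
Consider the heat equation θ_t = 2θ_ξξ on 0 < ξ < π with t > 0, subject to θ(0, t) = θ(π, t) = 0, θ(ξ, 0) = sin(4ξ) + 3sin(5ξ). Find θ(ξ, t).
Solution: Separating variables: θ = Σ c_n exp(-2n²t) sin(nξ). From θ(ξ,0) = sin(4ξ) + 3sin(5ξ): c_4=1, c_5=3.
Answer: θ(ξ, t) = exp(-32t)sin(4ξ) + 3exp(-50t)sin(5ξ)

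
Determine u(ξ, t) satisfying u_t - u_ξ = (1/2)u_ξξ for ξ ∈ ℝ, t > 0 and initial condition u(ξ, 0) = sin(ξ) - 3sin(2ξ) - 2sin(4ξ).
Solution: Change to a moving frame: let η = ξ + t, σ = t and write u(ξ,t) = w(η,σ).
By the chain rule u_t = w_σ + w_η, u_ξ = w_η, u_ξξ = w_ηη.
Then u_t - u_ξ = w_σ: the advection term cancels and the PDE becomes the heat equation w_σ = (1/2)w_ηη on η ∈ ℝ.
Initial data: w(η,0) = u(η,0) = sin(η) - 3sin(2η) - 2sin(4η).
On η ∈ ℝ each mode satisfies (sin(nη))″ = -n² sin(nη), so exp(-n²σ/2) sin(nη) solves the heat equation; by superposition w(η,σ) = Σ c_n exp(-n²σ/2) sin(nη).
Reading off the coefficients: c_1=1, c_2=-3, c_4=-2, so w(η,σ) = -3exp(-2σ)sin(2η) - 2exp(-8σ)sin(4η) + exp(-σ/2)sin(η).
Substituting back η = ξ + t, σ = t: u(ξ,t) = w(ξ + t, t).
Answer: u(ξ, t) = -3exp(-2t)sin(2t + 2ξ) - 2exp(-8t)sin(4t + 4ξ) + exp(-t/2)sin(t + ξ)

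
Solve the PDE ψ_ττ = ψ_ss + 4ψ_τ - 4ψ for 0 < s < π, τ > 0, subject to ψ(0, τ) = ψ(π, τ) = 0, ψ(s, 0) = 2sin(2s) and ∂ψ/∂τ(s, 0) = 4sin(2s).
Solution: Substitute ψ = exp(2τ)u, i.e. u = exp(-2τ)ψ.
By the product rule, ψ_τ = exp(2τ)(u_τ + 2u), ψ_ττ = exp(2τ)(u_ττ + 4u_τ + 4u), ψ_ss = exp(2τ)u_ss.
Substituting into the PDE and dividing by exp(2τ): u_ττ + 4u_τ + 4u = u_ss + 4(u_τ + 2u) - 4u.
The lower-order terms cancel, leaving the standard wave equation u_ττ = u_ss.
Initial data for u: u(s,0) = ψ(s,0) = 2sin(2s); u_τ(s,0) = ψ_τ(s,0) - 2ψ(s,0) = 0. The boundary conditions carry over: u(0,τ) = u(π,τ) = 0.
Solve for u:
  Using separation of variables u = X(s)T(τ):
  Eigenfunctions: sin(ns), n = 1, 2, 3, ...
  General solution: u(s, τ) = Σ [A_n cos(n τ) + B_n sin(n τ)] sin(ns)
  From u(s,0) = 2sin(2s): A_2=2. From u_τ(s,0) = 0: all B_n = 0.
Hence u(s,τ) = 2sin(2s)cos(2τ).
Transform back: ψ(s,τ) = exp(2τ)u(s,τ).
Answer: ψ(s, τ) = 2exp(2τ)sin(2s)cos(2τ)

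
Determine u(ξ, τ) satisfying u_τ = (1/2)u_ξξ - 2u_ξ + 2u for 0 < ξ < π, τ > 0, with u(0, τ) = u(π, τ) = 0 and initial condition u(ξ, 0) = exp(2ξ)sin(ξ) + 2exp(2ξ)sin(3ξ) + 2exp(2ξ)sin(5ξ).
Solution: Substitute u = exp(2ξ)w.
Then u_ξ = exp(2ξ)(w_ξ + 2w), u_ξξ = exp(2ξ)(w_ξξ + 4w_ξ + 4w), u_τ = exp(2ξ)w_τ; substituting and dividing by exp(2ξ), the lower-order terms cancel: w_τ = (1/2)w_ξξ (standard heat equation).
Data for w: w(ξ,0) = exp(-2ξ)u(ξ,0) = sin(ξ) + 2sin(3ξ) + 2sin(5ξ). The boundary conditions carry over: w(0,τ) = w(π,τ) = 0.
Separating variables: w = Σ c_n exp(-n²τ/2) sin(nξ). From w(ξ,0) = sin(ξ) + 2sin(3ξ) + 2sin(5ξ): c_1=1, c_3=2, c_5=2.
So w(ξ,τ) = exp(-τ/2)sin(ξ) + 2exp(-9τ/2)sin(3ξ) + 2exp(-25τ/2)sin(5ξ), and u(ξ,τ) = exp(2ξ)w(ξ,τ).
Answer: u(ξ, τ) = exp(2ξ)exp(-τ/2)sin(ξ) + 2exp(2ξ)exp(-9τ/2)sin(3ξ) + 2exp(2ξ)exp(-25τ/2)sin(5ξ)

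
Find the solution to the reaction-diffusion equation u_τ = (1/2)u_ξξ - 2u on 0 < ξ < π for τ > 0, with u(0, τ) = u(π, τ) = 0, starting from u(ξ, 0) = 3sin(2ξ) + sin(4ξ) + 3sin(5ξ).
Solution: Substitute u = exp(-2τ)w.
Then u_τ = exp(-2τ)(w_τ - 2w), u_ξξ = exp(-2τ)w_ξξ; substituting and dividing by exp(-2τ), the lower-order terms cancel: w_τ = (1/2)w_ξξ (standard heat equation).
Data for w: w(ξ,0) = u(ξ,0) = 3sin(2ξ) + sin(4ξ) + 3sin(5ξ). The boundary conditions carry over: w(0,τ) = w(π,τ) = 0.
Separating variables: w = Σ c_n exp(-n²τ/2) sin(nξ). From w(ξ,0) = 3sin(2ξ) + sin(4ξ) + 3sin(5ξ): c_2=3, c_4=1, c_5=3.
So w(ξ,τ) = 3exp(-2τ)sin(2ξ) + exp(-8τ)sin(4ξ) + 3exp(-25τ/2)sin(5ξ), and u(ξ,τ) = exp(-2τ)w(ξ,τ).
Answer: u(ξ, τ) = 3exp(-4τ)sin(2ξ) + exp(-10τ)sin(4ξ) + 3exp(-29τ/2)sin(5ξ)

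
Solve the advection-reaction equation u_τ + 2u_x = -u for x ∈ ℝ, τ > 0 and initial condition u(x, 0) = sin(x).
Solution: Substitute u = exp(-τ)w, i.e. w = exp(τ)u.
By the product rule, u_τ = exp(-τ)(w_τ - w), u_x = exp(-τ)w_x.
Substituting into the PDE and dividing by exp(-τ): w_τ - w + 2w_x = -w.
The lower-order terms cancel, leaving the standard advection equation w_τ + 2w_x = 0.
Initial data for w: w(x,0) = u(x,0) = sin(x).
Solve for w:
  By method of characteristics (waves move right with speed 2):
  Along characteristics x - 2τ = const, w is constant, so w(x,τ) = f(x - 2τ) with f = w(·, 0).
Hence w(x,τ) = sin(x - 2τ).
Transform back: u(x,τ) = exp(-τ)w(x,τ).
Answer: u(x, τ) = exp(-τ)sin(x - 2τ)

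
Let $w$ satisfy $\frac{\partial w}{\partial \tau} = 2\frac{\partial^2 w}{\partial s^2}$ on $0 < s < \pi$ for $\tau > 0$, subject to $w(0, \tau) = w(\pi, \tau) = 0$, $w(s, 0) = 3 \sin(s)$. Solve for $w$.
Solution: Using separation of variables $w = X(s)T(\tau)$:
Eigenfunctions: $\sin(ns)$, $n = 1, 2, 3, \ldots$
General solution: $w(s, \tau) = \sum c_n \sin(ns) e^{-2n^2 \tau}$
Matching $w(s,0) = 3 \sin(s)$ term by term: $c_1=3$.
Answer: $w(s, \tau) = 3 e^{-2 \tau} \sin(s)$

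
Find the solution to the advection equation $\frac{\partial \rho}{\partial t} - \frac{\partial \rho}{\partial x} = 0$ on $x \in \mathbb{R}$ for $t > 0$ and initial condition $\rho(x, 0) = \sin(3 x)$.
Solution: By characteristics ($dx/dt = -1$), $\rho(x,t) = f(x + t)$ with $f = \rho( \cdot , 0)$.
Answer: $\rho(x, t) = \sin(3 t + 3 x)$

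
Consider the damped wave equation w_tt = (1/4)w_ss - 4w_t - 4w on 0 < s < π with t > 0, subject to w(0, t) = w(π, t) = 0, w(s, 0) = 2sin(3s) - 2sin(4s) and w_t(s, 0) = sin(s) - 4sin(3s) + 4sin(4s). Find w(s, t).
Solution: Substitute w = exp(-2t)u, i.e. u = exp(2t)w.
By the product rule, w_t = exp(-2t)(u_t - 2u), w_tt = exp(-2t)(u_tt - 4u_t + 4u), w_ss = exp(-2t)u_ss.
Substituting into the PDE and dividing by exp(-2t): u_tt - 4u_t + 4u = (1/4)u_ss - 4(u_t - 2u) - 4u.
The lower-order terms cancel, leaving the standard wave equation u_tt = (1/4)u_ss.
Initial data for u: u(s,0) = w(s,0) = 2sin(3s) - 2sin(4s); u_t(s,0) = w_t(s,0) + 2w(s,0) = sin(s). The boundary conditions carry over: u(0,t) = u(π,t) = 0.
Solve for u:
  Using separation of variables u = X(s)T(t):
  Eigenfunctions: sin(ns), n = 1, 2, 3, ...
  General solution: u(s, t) = Σ [A_n cos(n t/2) + B_n sin(n t/2)] sin(ns)
  From u(s,0) = 2sin(3s) - 2sin(4s): A_3=2, A_4=-2. From u_t(s,0) = sin(s), using u_t(s,0) = Σ ω_n B_n sin(ns) with ω_n = n/2: B_1 = 1/(1/2) = 2.
Hence u(s,t) = 2sin(s)sin(t/2) + 2sin(3s)cos(3t/2) - 2sin(4s)cos(2t).
Transform back: w(s,t) = exp(-2t)u(s,t).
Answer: w(s, t) = 2exp(-2t)sin(s)sin(t/2) + 2exp(-2t)sin(3s)cos(3t/2) - 2exp(-2t)sin(4s)cos(2t)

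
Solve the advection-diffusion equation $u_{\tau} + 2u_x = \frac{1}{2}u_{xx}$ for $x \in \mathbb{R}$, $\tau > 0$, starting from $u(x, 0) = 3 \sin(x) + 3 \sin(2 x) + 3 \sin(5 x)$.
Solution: Moving frame: $\eta = x - 2\tau$, $\sigma = \tau$, $u = w(\eta,\sigma)$, so $u_{\tau} = w_{\sigma} - 2w_{\eta}$ and $u_{xx} = w_{\eta\eta}$.
Hence $u_{\tau} + 2u_x = w_{\sigma}$ and the PDE becomes the heat equation $w_{\sigma} = \frac{1}{2}w_{\eta\eta}$ on $\eta \in \mathbb{R}$.
Initial data: $w(\eta,0) = u(\eta,0) = 3 \sin(\eta) + 3 \sin(2 \eta) + 3 \sin(5 \eta)$. Each mode $\sin(n\eta)$ decays as $e^{-n^2\sigma/2}$ on $\mathbb{R}$, so $w(\eta,\sigma) = \sum c_n e^{-n^2\sigma/2} \sin(n\eta)$ with $c_1=3, c_2=3, c_5=3$: $w(\eta,\sigma) = 3 e^{-2 \sigma} \sin(2 \eta) + 3 e^{-\sigma/2} \sin(\eta) + 3 e^{-25 \sigma/2} \sin(5 \eta)$.
Substituting back: $u(x,\tau) = w(x - 2\tau, \tau)$.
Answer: $u(x, \tau) = -3 e^{-2 \tau} \sin(4 \tau - 2 x) - 3 e^{-\tau/2} \sin(2 \tau - x) - 3 e^{-25 \tau/2} \sin(10 \tau - 5 x)$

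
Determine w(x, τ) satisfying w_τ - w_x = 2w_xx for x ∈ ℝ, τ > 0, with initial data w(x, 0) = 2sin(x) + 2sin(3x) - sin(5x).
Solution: Moving frame: η = x + τ, σ = τ, w = u(η,σ), so w_τ = u_σ + u_η and w_xx = u_ηη.
Hence w_τ - w_x = u_σ and the PDE becomes the heat equation u_σ = 2u_ηη on η ∈ ℝ.
Initial data: u(η,0) = w(η,0) = 2sin(η) + 2sin(3η) - sin(5η). Each mode sin(nη) decays as exp(-2n²σ) on ℝ, so u(η,σ) = Σ c_n exp(-2n²σ) sin(nη) with c_1=2, c_3=2, c_5=-1: u(η,σ) = 2exp(-2σ)sin(η) + 2exp(-18σ)sin(3η) - exp(-50σ)sin(5η).
Substituting back: w(x,τ) = u(x + τ, τ).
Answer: w(x, τ) = 2exp(-2τ)sin(x + τ) + 2exp(-18τ)sin(3x + 3τ) - exp(-50τ)sin(5x + 5τ)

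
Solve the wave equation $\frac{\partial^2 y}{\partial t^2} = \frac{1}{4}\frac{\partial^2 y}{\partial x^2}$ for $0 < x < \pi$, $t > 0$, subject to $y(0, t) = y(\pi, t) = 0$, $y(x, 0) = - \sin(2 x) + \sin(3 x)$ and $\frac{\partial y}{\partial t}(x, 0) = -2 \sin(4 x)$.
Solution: Using separation of variables $y = X(x)T(t)$:
Eigenfunctions: $\sin(nx)$, $n = 1, 2, 3, \ldots$
General solution: $y(x, t) = \sum [A_n \cos(n t/2) + B_n \sin(n t/2)] \sin(nx)$
From $y(x,0) = - \sin(2 x) + \sin(3 x)$: $A_2=-1, A_3=1$. From $y_t(x,0) = -2 \sin(4 x)$, using $y_t(x,0) = \sum \omega_n B_n \sin(nx)$ with $\omega_n = n/2$: $B_4 = (-2)/2 = -1$.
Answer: $y(x, t) = - \sin(2 t) \sin(4 x) -  \sin(2 x) \cos(t) + \sin(3 x) \cos(3 t/2)$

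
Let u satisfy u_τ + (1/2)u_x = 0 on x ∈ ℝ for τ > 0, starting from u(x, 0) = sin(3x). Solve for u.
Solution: By characteristics (dx/dτ = 1/2), u(x,τ) = f(x - (1/2)τ) with f = u(·, 0).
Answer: u(x, τ) = sin(3x - 3τ/2)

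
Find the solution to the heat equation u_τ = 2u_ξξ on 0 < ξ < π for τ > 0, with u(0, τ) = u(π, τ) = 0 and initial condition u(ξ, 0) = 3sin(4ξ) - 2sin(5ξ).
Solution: Using separation of variables u = X(ξ)T(τ):
Eigenfunctions: sin(nξ), n = 1, 2, 3, ...
General solution: u(ξ, τ) = Σ c_n sin(nξ) exp(-2n² τ)
Matching u(ξ,0) = 3sin(4ξ) - 2sin(5ξ) term by term: c_4=3, c_5=-2.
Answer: u(ξ, τ) = 3exp(-32τ)sin(4ξ) - 2exp(-50τ)sin(5ξ)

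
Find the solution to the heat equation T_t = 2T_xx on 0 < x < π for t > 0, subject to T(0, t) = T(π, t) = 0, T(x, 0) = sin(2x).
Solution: Separating variables: T = Σ c_n exp(-2n²t) sin(nx). From T(x,0) = sin(2x): c_2=1.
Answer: T(x, t) = exp(-8t)sin(2x)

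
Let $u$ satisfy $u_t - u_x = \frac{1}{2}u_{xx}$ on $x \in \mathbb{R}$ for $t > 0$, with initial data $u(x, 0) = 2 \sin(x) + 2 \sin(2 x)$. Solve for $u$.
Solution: Change to a moving frame: let $\eta = x + t$, $\sigma = t$ and write $u(x,t) = w(\eta,\sigma)$.
By the chain rule $u_t = w_{\sigma} + w_{\eta}$, $u_x = w_{\eta}$, $u_{xx} = w_{\eta\eta}$.
Then $u_t - u_x = w_{\sigma}$: the advection term cancels and the PDE becomes the heat equation $w_{\sigma} = \frac{1}{2}w_{\eta\eta}$ on $\eta \in \mathbb{R}$.
Initial data: $w(\eta,0) = u(\eta,0) = 2 \sin(\eta) + 2 \sin(2 \eta)$.
On $\eta \in \mathbb{R}$ each mode satisfies $(\sin(n\eta))'' = -n^2 \sin(n\eta)$, so $e^{-n^2\sigma/2} \sin(n\eta)$ solves the heat equation; by superposition $w(\eta,\sigma) = \sum c_n e^{-n^2\sigma/2} \sin(n\eta)$.
Reading off the coefficients: $c_1=2, c_2=2$, so $w(\eta,\sigma) = 2 e^{-2 \sigma} \sin(2 \eta) + 2 e^{-\sigma/2} \sin(\eta)$.
Substituting back $\eta = x + t$, $\sigma = t$: $u(x,t) = w(x + t, t)$.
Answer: $u(x, t) = 2 e^{-2 t} \sin(2 t + 2 x) + 2 e^{-t/2} \sin(t + x)$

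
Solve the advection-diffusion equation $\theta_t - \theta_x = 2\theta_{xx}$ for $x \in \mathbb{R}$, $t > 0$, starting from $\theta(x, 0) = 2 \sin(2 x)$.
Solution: Moving frame: $\eta = x + t$, $\sigma = t$, $\theta = u(\eta,\sigma)$, so $\theta_t = u_{\sigma} + u_{\eta}$ and $\theta_{xx} = u_{\eta\eta}$.
Hence $\theta_t - \theta_x = u_{\sigma}$ and the PDE becomes the heat equation $u_{\sigma} = 2u_{\eta\eta}$ on $\eta \in \mathbb{R}$.
Initial data: $u(\eta,0) = \theta(\eta,0) = 2 \sin(2 \eta)$. Each mode $\sin(n\eta)$ decays as $e^{-2n^2\sigma}$ on $\mathbb{R}$, so $u(\eta,\sigma) = \sum c_n e^{-2n^2\sigma} \sin(n\eta)$ with $c_2=2$: $u(\eta,\sigma) = 2 e^{-8 \sigma} \sin(2 \eta)$.
Substituting back: $\theta(x,t) = u(x + t, t)$.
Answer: $\theta(x, t) = 2 e^{-8 t} \sin(2 t + 2 x)$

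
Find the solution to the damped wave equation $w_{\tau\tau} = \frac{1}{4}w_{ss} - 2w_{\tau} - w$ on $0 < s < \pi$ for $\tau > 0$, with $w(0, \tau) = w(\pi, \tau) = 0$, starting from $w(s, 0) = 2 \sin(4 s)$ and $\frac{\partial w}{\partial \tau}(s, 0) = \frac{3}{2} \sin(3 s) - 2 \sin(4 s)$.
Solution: Substitute $w = e^{-\tau}u$, i.e. $u = e^{\tau}w$.
By the product rule, $w_{\tau} = e^{-\tau}(u_{\tau} - u)$, $w_{\tau\tau} = e^{-\tau}(u_{\tau\tau} - 2u_{\tau} + u)$, $w_{ss} = e^{-\tau}u_{ss}$.
Substituting into the PDE and dividing by $e^{-\tau}$: $u_{\tau\tau} - 2u_{\tau} + u = \frac{1}{4}u_{ss} - 2(u_{\tau} - u) - u$.
The lower-order terms cancel, leaving the standard wave equation $u_{\tau\tau} = \frac{1}{4}u_{ss}$.
Initial data for $u$: $u(s,0) = w(s,0) = 2 \sin(4 s)$; $u_{\tau}(s,0) = w_{\tau}(s,0) + w(s,0) = \frac{3}{2} \sin(3 s)$. The boundary conditions carry over: $u(0,\tau) = u(\pi,\tau) = 0$.
Solve for $u$:
  Using separation of variables $u = X(s)T(\tau)$:
  Eigenfunctions: $\sin(ns)$, $n = 1, 2, 3, \ldots$
  General solution: $u(s, \tau) = \sum [A_n \cos(n \tau/2) + B_n \sin(n \tau/2)] \sin(ns)$
  From $u(s,0) = 2 \sin(4 s)$: $A_4=2$. From $u_{\tau}(s,0) = \frac{3}{2} \sin(3 s)$, using $u_{\tau}(s,0) = \sum \omega_n B_n \sin(ns)$ with $\omega_n = n/2$: $B_3 = (3/2)/(3/2) = 1$.
Hence $u(s,\tau) = \sin(3 s) \sin(3 \tau/2) + 2 \sin(4 s) \cos(2 \tau)$.
Transform back: $w(s,\tau) = e^{-\tau}u(s,\tau)$.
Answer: $w(s, \tau) = e^{-\tau} \sin(3 \tau/2) \sin(3 s) + 2 e^{-\tau} \sin(4 s) \cos(2 \tau)$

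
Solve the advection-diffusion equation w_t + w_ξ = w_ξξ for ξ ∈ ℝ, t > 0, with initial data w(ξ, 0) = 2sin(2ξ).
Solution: Change to a moving frame: let η = ξ - t, σ = t and write w(ξ,t) = u(η,σ).
By the chain rule w_t = u_σ - u_η, w_ξ = u_η, w_ξξ = u_ηη.
Then w_t + w_ξ = u_σ: the advection term cancels and the PDE becomes the heat equation u_σ = u_ηη on η ∈ ℝ.
Initial data: u(η,0) = w(η,0) = 2sin(2η).
On η ∈ ℝ each mode satisfies (sin(nη))″ = -n² sin(nη), so exp(-n²σ) sin(nη) solves the heat equation; by superposition u(η,σ) = Σ c_n exp(-n²σ) sin(nη).
Reading off the coefficients: c_2=2, so u(η,σ) = 2exp(-4σ)sin(2η).
Substituting back η = ξ - t, σ = t: w(ξ,t) = u(ξ - t, t).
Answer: w(ξ, t) = -2exp(-4t)sin(2t - 2ξ)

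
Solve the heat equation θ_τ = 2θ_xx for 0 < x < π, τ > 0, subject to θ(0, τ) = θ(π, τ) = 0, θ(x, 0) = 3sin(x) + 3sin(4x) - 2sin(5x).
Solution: Separating variables: θ = Σ c_n exp(-2n²τ) sin(nx). From θ(x,0) = 3sin(x) + 3sin(4x) - 2sin(5x): c_1=3, c_4=3, c_5=-2.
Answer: θ(x, τ) = 3exp(-2τ)sin(x) + 3exp(-32τ)sin(4x) - 2exp(-50τ)sin(5x)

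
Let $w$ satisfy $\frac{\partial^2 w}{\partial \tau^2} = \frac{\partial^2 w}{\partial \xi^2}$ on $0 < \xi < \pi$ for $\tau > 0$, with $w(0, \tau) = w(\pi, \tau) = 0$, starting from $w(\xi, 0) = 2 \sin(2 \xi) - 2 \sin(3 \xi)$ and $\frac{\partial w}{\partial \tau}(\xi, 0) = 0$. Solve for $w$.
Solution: Separating variables: $w = \sum [A_n \cos(\omega_n \tau) + B_n \sin(\omega_n \tau)] \sin(n\xi)$, $\omega_n = n$. From ICs: $A_2=2, A_3=-2$.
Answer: $w(\xi, \tau) = 2 \sin(2 \xi) \cos(2 \tau) - 2 \sin(3 \xi) \cos(3 \tau)$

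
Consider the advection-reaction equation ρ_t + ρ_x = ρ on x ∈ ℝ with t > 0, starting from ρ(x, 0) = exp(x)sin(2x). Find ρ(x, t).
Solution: Substitute ρ = exp(x)u, i.e. u = exp(-x)ρ.
By the product rule, ρ_x = exp(x)(u_x + u), ρ_t = exp(x)u_t.
Substituting into the PDE and dividing by exp(x): u_t + (u_x + u) = u.
The lower-order terms cancel, leaving the standard advection equation u_t + u_x = 0.
Initial data for u: u(x,0) = exp(-x)ρ(x,0) = sin(2x).
Solve for u:
  By method of characteristics (waves move right with speed 1):
  Along characteristics x - t = const, u is constant, so u(x,t) = f(x - t) with f = u(·, 0).
Hence u(x,t) = -sin(2t - 2x).
Transform back: ρ(x,t) = exp(x)u(x,t).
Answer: ρ(x, t) = -exp(x)sin(2t - 2x)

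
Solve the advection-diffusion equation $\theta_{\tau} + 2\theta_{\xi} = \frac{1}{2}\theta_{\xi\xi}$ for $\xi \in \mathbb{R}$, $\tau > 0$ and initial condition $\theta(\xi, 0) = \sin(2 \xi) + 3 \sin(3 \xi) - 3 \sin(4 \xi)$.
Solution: Moving frame: $\eta = \xi - 2\tau$, $\sigma = \tau$, $\theta = u(\eta,\sigma)$, so $\theta_{\tau} = u_{\sigma} - 2u_{\eta}$ and $\theta_{\xi\xi} = u_{\eta\eta}$.
Hence $\theta_{\tau} + 2\theta_{\xi} = u_{\sigma}$ and the PDE becomes the heat equation $u_{\sigma} = \frac{1}{2}u_{\eta\eta}$ on $\eta \in \mathbb{R}$.
Initial data: $u(\eta,0) = \theta(\eta,0) = \sin(2 \eta) + 3 \sin(3 \eta) - 3 \sin(4 \eta)$. Each mode $\sin(n\eta)$ decays as $e^{-n^2\sigma/2}$ on $\mathbb{R}$, so $u(\eta,\sigma) = \sum c_n e^{-n^2\sigma/2} \sin(n\eta)$ with $c_2=1, c_3=3, c_4=-3$: $u(\eta,\sigma) = e^{-2 \sigma} \sin(2 \eta) - 3 e^{-8 \sigma} \sin(4 \eta) + 3 e^{-9 \sigma/2} \sin(3 \eta)$.
Substituting back: $\theta(\xi,\tau) = u(\xi - 2\tau, \tau)$.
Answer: $\theta(\xi, \tau) = - e^{-2 \tau} \sin(4 \tau - 2 \xi) + 3 e^{-8 \tau} \sin(8 \tau - 4 \xi) - 3 e^{-9 \tau/2} \sin(6 \tau - 3 \xi)$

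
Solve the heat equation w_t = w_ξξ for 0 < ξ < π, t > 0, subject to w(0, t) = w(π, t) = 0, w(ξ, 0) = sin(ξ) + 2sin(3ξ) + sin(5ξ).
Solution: Using separation of variables w = X(ξ)T(t):
Eigenfunctions: sin(nξ), n = 1, 2, 3, ...
General solution: w(ξ, t) = Σ c_n sin(nξ) exp(-n² t)
Matching w(ξ,0) = sin(ξ) + 2sin(3ξ) + sin(5ξ) term by term: c_1=1, c_3=2, c_5=1.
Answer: w(ξ, t) = exp(-t)sin(ξ) + 2exp(-9t)sin(3ξ) + exp(-25t)sin(5ξ)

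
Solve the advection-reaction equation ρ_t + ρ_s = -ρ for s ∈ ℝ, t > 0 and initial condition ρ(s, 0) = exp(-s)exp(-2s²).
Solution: Substitute ρ = exp(-s)u.
Then ρ_s = exp(-s)(u_s - u), ρ_t = exp(-s)u_t; substituting and dividing by exp(-s), the lower-order terms cancel: u_t + u_s = 0 (standard advection equation).
Data for u: u(s,0) = exp(s)ρ(s,0) = exp(-2s²).
By characteristics (ds/dt = 1), u(s,t) = f(s - t) with f = u(·, 0).
So u(s,t) = exp(-2(s - t)²), and ρ(s,t) = exp(-s)u(s,t).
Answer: ρ(s, t) = exp(-s)exp(-2(s - t)²)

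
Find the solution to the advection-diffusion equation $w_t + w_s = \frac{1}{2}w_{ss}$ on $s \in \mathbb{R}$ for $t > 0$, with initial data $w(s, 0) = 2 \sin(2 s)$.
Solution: Moving frame: $\eta = s - t$, $\sigma = t$, $w = u(\eta,\sigma)$, so $w_t = u_{\sigma} - u_{\eta}$ and $w_{ss} = u_{\eta\eta}$.
Hence $w_t + w_s = u_{\sigma}$ and the PDE becomes the heat equation $u_{\sigma} = \frac{1}{2}u_{\eta\eta}$ on $\eta \in \mathbb{R}$.
Initial data: $u(\eta,0) = w(\eta,0) = 2 \sin(2 \eta)$. Each mode $\sin(n\eta)$ decays as $e^{-n^2\sigma/2}$ on $\mathbb{R}$, so $u(\eta,\sigma) = \sum c_n e^{-n^2\sigma/2} \sin(n\eta)$ with $c_2=2$: $u(\eta,\sigma) = 2 e^{-2 \sigma} \sin(2 \eta)$.
Substituting back: $w(s,t) = u(s - t, t)$.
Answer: $w(s, t) = 2 e^{-2 t} \sin(2 s - 2 t)$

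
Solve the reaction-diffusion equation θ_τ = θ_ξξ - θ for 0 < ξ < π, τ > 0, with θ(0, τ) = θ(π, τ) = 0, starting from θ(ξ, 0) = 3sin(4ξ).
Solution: Substitute θ = exp(-τ)u.
Then θ_τ = exp(-τ)(u_τ - u), θ_ξξ = exp(-τ)u_ξξ; substituting and dividing by exp(-τ), the lower-order terms cancel: u_τ = u_ξξ (standard heat equation).
Data for u: u(ξ,0) = θ(ξ,0) = 3sin(4ξ). The boundary conditions carry over: u(0,τ) = u(π,τ) = 0.
Separating variables: u = Σ c_n exp(-n²τ) sin(nξ). From u(ξ,0) = 3sin(4ξ): c_4=3.
So u(ξ,τ) = 3exp(-16τ)sin(4ξ), and θ(ξ,τ) = exp(-τ)u(ξ,τ).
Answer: θ(ξ, τ) = 3exp(-17τ)sin(4ξ)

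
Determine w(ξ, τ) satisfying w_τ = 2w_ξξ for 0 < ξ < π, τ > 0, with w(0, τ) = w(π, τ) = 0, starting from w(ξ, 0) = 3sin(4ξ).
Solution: Separating variables: w = Σ c_n exp(-2n²τ) sin(nξ). From w(ξ,0) = 3sin(4ξ): c_4=3.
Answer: w(ξ, τ) = 3exp(-32τ)sin(4ξ)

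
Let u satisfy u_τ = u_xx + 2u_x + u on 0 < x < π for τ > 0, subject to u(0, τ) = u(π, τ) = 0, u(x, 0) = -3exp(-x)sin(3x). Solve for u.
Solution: Substitute u = exp(-x)w.
Then u_x = exp(-x)(w_x - w), u_xx = exp(-x)(w_xx - 2w_x + w), u_τ = exp(-x)w_τ; substituting and dividing by exp(-x), the lower-order terms cancel: w_τ = w_xx (standard heat equation).
Data for w: w(x,0) = exp(x)u(x,0) = -3sin(3x). The boundary conditions carry over: w(0,τ) = w(π,τ) = 0.
Separating variables: w = Σ c_n exp(-n²τ) sin(nx). From w(x,0) = -3sin(3x): c_3=-3.
So w(x,τ) = -3exp(-9τ)sin(3x), and u(x,τ) = exp(-x)w(x,τ).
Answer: u(x, τ) = -3exp(-x)exp(-9τ)sin(3x)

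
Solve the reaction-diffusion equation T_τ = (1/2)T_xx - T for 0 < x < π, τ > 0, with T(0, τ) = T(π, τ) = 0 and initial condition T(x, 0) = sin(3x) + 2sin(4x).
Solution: Substitute T = exp(-τ)u.
Then T_τ = exp(-τ)(u_τ - u), T_xx = exp(-τ)u_xx; substituting and dividing by exp(-τ), the lower-order terms cancel: u_τ = (1/2)u_xx (standard heat equation).
Data for u: u(x,0) = T(x,0) = sin(3x) + 2sin(4x). The boundary conditions carry over: u(0,τ) = u(π,τ) = 0.
Separating variables: u = Σ c_n exp(-n²τ/2) sin(nx). From u(x,0) = sin(3x) + 2sin(4x): c_3=1, c_4=2.
So u(x,τ) = 2exp(-8τ)sin(4x) + exp(-9τ/2)sin(3x), and T(x,τ) = exp(-τ)u(x,τ).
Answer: T(x, τ) = 2exp(-9τ)sin(4x) + exp(-11τ/2)sin(3x)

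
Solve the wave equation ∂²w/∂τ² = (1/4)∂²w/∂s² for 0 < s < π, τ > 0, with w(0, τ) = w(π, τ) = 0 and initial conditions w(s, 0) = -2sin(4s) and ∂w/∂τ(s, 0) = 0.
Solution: Separating variables: w = Σ [A_n cos(ω_n τ) + B_n sin(ω_n τ)] sin(ns), ω_n = n/2. From ICs: A_4=-2.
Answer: w(s, τ) = -2sin(4s)cos(2τ)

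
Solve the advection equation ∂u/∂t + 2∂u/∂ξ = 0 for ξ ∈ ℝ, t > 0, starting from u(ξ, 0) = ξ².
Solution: By characteristics (dξ/dt = 2), u(ξ,t) = f(ξ - 2t) with f = u(·, 0).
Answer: u(ξ, t) = 4t² - 4tξ + ξ²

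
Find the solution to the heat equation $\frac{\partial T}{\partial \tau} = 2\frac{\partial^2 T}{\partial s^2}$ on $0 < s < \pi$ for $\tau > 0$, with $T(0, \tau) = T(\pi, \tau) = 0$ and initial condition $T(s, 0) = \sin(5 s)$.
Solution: Separating variables: $T = \sum c_n e^{-2n^2\tau} \sin(ns)$. From $T(s,0) = \sin(5 s)$: $c_5=1$.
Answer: $T(s, \tau) = e^{-50 \tau} \sin(5 s)$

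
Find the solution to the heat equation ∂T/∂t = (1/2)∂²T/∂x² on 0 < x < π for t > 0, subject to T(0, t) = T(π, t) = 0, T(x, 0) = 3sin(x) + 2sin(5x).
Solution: Separating variables: T = Σ c_n exp(-n²t/2) sin(nx). From T(x,0) = 3sin(x) + 2sin(5x): c_1=3, c_5=2.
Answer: T(x, t) = 3exp(-t/2)sin(x) + 2exp(-25t/2)sin(5x)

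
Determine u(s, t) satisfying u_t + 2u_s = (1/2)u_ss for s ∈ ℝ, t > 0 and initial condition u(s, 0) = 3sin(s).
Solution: Change to a moving frame: let η = s - 2t, σ = t and write u(s,t) = w(η,σ).
By the chain rule u_t = w_σ - 2w_η, u_s = w_η, u_ss = w_ηη.
Then u_t + 2u_s = w_σ: the advection term cancels and the PDE becomes the heat equation w_σ = (1/2)w_ηη on η ∈ ℝ.
Initial data: w(η,0) = u(η,0) = 3sin(η).
On η ∈ ℝ each mode satisfies (sin(nη))″ = -n² sin(nη), so exp(-n²σ/2) sin(nη) solves the heat equation; by superposition w(η,σ) = Σ c_n exp(-n²σ/2) sin(nη).
Reading off the coefficients: c_1=3, so w(η,σ) = 3exp(-σ/2)sin(η).
Substituting back η = s - 2t, σ = t: u(s,t) = w(s - 2t, t).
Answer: u(s, t) = 3exp(-t/2)sin(s - 2t)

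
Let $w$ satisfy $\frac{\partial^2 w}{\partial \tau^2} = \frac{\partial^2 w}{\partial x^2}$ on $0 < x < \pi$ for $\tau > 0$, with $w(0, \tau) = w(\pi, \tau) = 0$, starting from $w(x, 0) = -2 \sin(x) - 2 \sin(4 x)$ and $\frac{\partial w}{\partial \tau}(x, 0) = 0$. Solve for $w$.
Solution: Using separation of variables $w = X(x)T(\tau)$:
Eigenfunctions: $\sin(nx)$, $n = 1, 2, 3, \ldots$
General solution: $w(x, \tau) = \sum [A_n \cos(n \tau) + B_n \sin(n \tau)] \sin(nx)$
From $w(x,0) = -2 \sin(x) - 2 \sin(4 x)$: $A_1=-2, A_4=-2$. From $w_{\tau}(x,0) = 0$: all $B_n = 0$.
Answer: $w(x, \tau) = -2 \sin(x) \cos(\tau) - 2 \sin(4 x) \cos(4 \tau)$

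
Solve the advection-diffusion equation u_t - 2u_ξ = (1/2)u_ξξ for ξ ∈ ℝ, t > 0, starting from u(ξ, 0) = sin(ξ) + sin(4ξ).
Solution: Moving frame: η = ξ + 2t, σ = t, u = w(η,σ), so u_t = w_σ + 2w_η and u_ξξ = w_ηη.
Hence u_t - 2u_ξ = w_σ and the PDE becomes the heat equation w_σ = (1/2)w_ηη on η ∈ ℝ.
Initial data: w(η,0) = u(η,0) = sin(η) + sin(4η). Each mode sin(nη) decays as exp(-n²σ/2) on ℝ, so w(η,σ) = Σ c_n exp(-n²σ/2) sin(nη) with c_1=1, c_4=1: w(η,σ) = exp(-8σ)sin(4η) + exp(-σ/2)sin(η).
Substituting back: u(ξ,t) = w(ξ + 2t, t).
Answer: u(ξ, t) = exp(-8t)sin(8t + 4ξ) + exp(-t/2)sin(2t + ξ)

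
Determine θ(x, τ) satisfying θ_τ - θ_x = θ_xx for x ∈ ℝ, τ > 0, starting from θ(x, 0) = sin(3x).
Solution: Moving frame: η = x + τ, σ = τ, θ = u(η,σ), so θ_τ = u_σ + u_η and θ_xx = u_ηη.
Hence θ_τ - θ_x = u_σ and the PDE becomes the heat equation u_σ = u_ηη on η ∈ ℝ.
Initial data: u(η,0) = θ(η,0) = sin(3η). Each mode sin(nη) decays as exp(-n²σ) on ℝ, so u(η,σ) = Σ c_n exp(-n²σ) sin(nη) with c_3=1: u(η,σ) = exp(-9σ)sin(3η).
Substituting back: θ(x,τ) = u(x + τ, τ).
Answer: θ(x, τ) = exp(-9τ)sin(3x + 3τ)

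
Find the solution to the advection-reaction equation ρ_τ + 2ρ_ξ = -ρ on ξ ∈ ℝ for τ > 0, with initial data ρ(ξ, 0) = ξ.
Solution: Substitute ρ = exp(-τ)u, i.e. u = exp(τ)ρ.
By the product rule, ρ_τ = exp(-τ)(u_τ - u), ρ_ξ = exp(-τ)u_ξ.
Substituting into the PDE and dividing by exp(-τ): u_τ - u + 2u_ξ = -u.
The lower-order terms cancel, leaving the standard advection equation u_τ + 2u_ξ = 0.
Initial data for u: u(ξ,0) = ρ(ξ,0) = ξ.
Solve for u:
  By method of characteristics (waves move right with speed 2):
  Along characteristics ξ - 2τ = const, u is constant, so u(ξ,τ) = f(ξ - 2τ) with f = u(·, 0).
Hence u(ξ,τ) = ξ - 2τ.
Transform back: ρ(ξ,τ) = exp(-τ)u(ξ,τ).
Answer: ρ(ξ, τ) = ξexp(-τ) - 2τexp(-τ)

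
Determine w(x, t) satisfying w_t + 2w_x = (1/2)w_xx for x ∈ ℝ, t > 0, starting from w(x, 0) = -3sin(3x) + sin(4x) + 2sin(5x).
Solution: Moving frame: η = x - 2t, σ = t, w = u(η,σ), so w_t = u_σ - 2u_η and w_xx = u_ηη.
Hence w_t + 2w_x = u_σ and the PDE becomes the heat equation u_σ = (1/2)u_ηη on η ∈ ℝ.
Initial data: u(η,0) = w(η,0) = -3sin(3η) + sin(4η) + 2sin(5η). Each mode sin(nη) decays as exp(-n²σ/2) on ℝ, so u(η,σ) = Σ c_n exp(-n²σ/2) sin(nη) with c_3=-3, c_4=1, c_5=2: u(η,σ) = exp(-8σ)sin(4η) - 3exp(-9σ/2)sin(3η) + 2exp(-25σ/2)sin(5η).
Substituting back: w(x,t) = u(x - 2t, t).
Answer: w(x, t) = -exp(-8t)sin(8t - 4x) + 3exp(-9t/2)sin(6t - 3x) - 2exp(-25t/2)sin(10t - 5x)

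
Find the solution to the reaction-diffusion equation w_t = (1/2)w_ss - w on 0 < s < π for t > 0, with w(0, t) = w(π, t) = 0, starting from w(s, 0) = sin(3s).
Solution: Substitute w = exp(-t)u, i.e. u = exp(t)w.
By the product rule, w_t = exp(-t)(u_t - u), w_ss = exp(-t)u_ss.
Substituting into the PDE and dividing by exp(-t): u_t - u = (1/2)u_ss - u.
The lower-order terms cancel, leaving the standard heat equation u_t = (1/2)u_ss.
Initial data for u: u(s,0) = w(s,0) = sin(3s). The boundary conditions carry over: u(0,t) = u(π,t) = 0.
Solve for u:
  Using separation of variables u = X(s)T(t):
  Eigenfunctions: sin(ns), n = 1, 2, 3, ...
  General solution: u(s, t) = Σ c_n sin(ns) exp(-n² t/2)
  Matching u(s,0) = sin(3s) term by term: c_3=1.
Hence u(s,t) = exp(-9t/2)sin(3s).
Transform back: w(s,t) = exp(-t)u(s,t).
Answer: w(s, t) = exp(-11t/2)sin(3s)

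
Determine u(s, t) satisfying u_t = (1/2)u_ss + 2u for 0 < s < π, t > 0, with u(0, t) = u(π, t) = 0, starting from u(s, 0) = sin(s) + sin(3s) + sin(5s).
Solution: Substitute u = exp(2t)w.
Then u_t = exp(2t)(w_t + 2w), u_ss = exp(2t)w_ss; substituting and dividing by exp(2t), the lower-order terms cancel: w_t = (1/2)w_ss (standard heat equation).
Data for w: w(s,0) = u(s,0) = sin(s) + sin(3s) + sin(5s). The boundary conditions carry over: w(0,t) = w(π,t) = 0.
Separating variables: w = Σ c_n exp(-n²t/2) sin(ns). From w(s,0) = sin(s) + sin(3s) + sin(5s): c_1=1, c_3=1, c_5=1.
So w(s,t) = exp(-t/2)sin(s) + exp(-9t/2)sin(3s) + exp(-25t/2)sin(5s), and u(s,t) = exp(2t)w(s,t).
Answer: u(s, t) = exp(3t/2)sin(s) + exp(-5t/2)sin(3s) + exp(-21t/2)sin(5s)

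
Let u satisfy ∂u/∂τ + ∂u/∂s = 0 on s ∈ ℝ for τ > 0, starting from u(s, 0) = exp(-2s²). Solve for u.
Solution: By characteristics (ds/dτ = 1), u(s,τ) = f(s - τ) with f = u(·, 0).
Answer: u(s, τ) = exp(-2(s - τ)²)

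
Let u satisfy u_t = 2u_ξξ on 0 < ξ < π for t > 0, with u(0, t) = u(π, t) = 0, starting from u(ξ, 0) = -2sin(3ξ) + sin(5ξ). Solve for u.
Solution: Separating variables: u = Σ c_n exp(-2n²t) sin(nξ). From u(ξ,0) = -2sin(3ξ) + sin(5ξ): c_3=-2, c_5=1.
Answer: u(ξ, t) = -2exp(-18t)sin(3ξ) + exp(-50t)sin(5ξ)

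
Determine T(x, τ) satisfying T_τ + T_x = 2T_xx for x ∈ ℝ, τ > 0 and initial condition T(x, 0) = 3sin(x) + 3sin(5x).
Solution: Change to a moving frame: let η = x - τ, σ = τ and write T(x,τ) = u(η,σ).
By the chain rule T_τ = u_σ - u_η, T_x = u_η, T_xx = u_ηη.
Then T_τ + T_x = u_σ: the advection term cancels and the PDE becomes the heat equation u_σ = 2u_ηη on η ∈ ℝ.
Initial data: u(η,0) = T(η,0) = 3sin(η) + 3sin(5η).
On η ∈ ℝ each mode satisfies (sin(nη))″ = -n² sin(nη), so exp(-2n²σ) sin(nη) solves the heat equation; by superposition u(η,σ) = Σ c_n exp(-2n²σ) sin(nη).
Reading off the coefficients: c_1=3, c_5=3, so u(η,σ) = 3exp(-2σ)sin(η) + 3exp(-50σ)sin(5η).
Substituting back η = x - τ, σ = τ: T(x,τ) = u(x - τ, τ).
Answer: T(x, τ) = 3exp(-2τ)sin(x - τ) + 3exp(-50τ)sin(5x - 5τ)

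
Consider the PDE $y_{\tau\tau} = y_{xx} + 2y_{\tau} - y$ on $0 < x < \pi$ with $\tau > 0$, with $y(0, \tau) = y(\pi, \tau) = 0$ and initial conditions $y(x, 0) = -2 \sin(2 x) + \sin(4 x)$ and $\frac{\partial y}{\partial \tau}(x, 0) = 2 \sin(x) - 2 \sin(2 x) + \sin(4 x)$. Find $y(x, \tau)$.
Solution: Substitute $y = e^{\tau}u$.
Then $y_{\tau} = e^{\tau}(u_{\tau} + u)$, $y_{\tau\tau} = e^{\tau}(u_{\tau\tau} + 2u_{\tau} + u)$, $y_{xx} = e^{\tau}u_{xx}$; substituting and dividing by $e^{\tau}$, the lower-order terms cancel: $u_{\tau\tau} = u_{xx}$ (standard wave equation).
Data for $u$: $u(x,0) = y(x,0) = -2 \sin(2 x) + \sin(4 x)$; $u_{\tau}(x,0) = y_{\tau}(x,0) - y(x,0) = 2 \sin(x)$. The boundary conditions carry over: $u(0,\tau) = u(\pi,\tau) = 0$.
Separating variables: $u = \sum [A_n \cos(\omega_n \tau) + B_n \sin(\omega_n \tau)] \sin(nx)$, $\omega_n = n$. From ICs ($B_n$ = velocity coefficient / $\omega_n$): $A_2=-2, A_4=1, B_1=2$.
So $u(x,\tau) = 2 \sin(x) \sin(\tau) - 2 \sin(2 x) \cos(2 \tau) + \sin(4 x) \cos(4 \tau)$, and $y(x,\tau) = e^{\tau}u(x,\tau)$.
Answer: $y(x, \tau) = 2 e^{\tau} \sin(\tau) \sin(x) - 2 e^{\tau} \sin(2 x) \cos(2 \tau) + e^{\tau} \sin(4 x) \cos(4 \tau)$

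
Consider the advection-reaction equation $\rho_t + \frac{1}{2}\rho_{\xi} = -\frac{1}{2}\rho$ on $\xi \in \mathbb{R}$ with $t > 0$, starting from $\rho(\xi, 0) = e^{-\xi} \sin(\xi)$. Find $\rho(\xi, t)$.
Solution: Substitute $\rho = e^{-\xi}u$, i.e. $u = e^{\xi}\rho$.
By the product rule, $\rho_{\xi} = e^{-\xi}(u_{\xi} - u)$, $\rho_t = e^{-\xi}u_t$.
Substituting into the PDE and dividing by $e^{-\xi}$: $u_t + \frac{1}{2}(u_{\xi} - u) = -\frac{1}{2}u$.
The lower-order terms cancel, leaving the standard advection equation $u_t + \frac{1}{2}u_{\xi} = 0$.
Initial data for $u$: $u(\xi,0) = e^{\xi}\rho(\xi,0) = \sin(\xi)$.
Solve for $u$:
  By method of characteristics (waves move right with speed 1/2):
  Along characteristics $\xi - \frac{1}{2}t =$ const, $u$ is constant, so $u(\xi,t) = f(\xi - \frac{1}{2}t)$ with $f = u( \cdot , 0)$.
Hence $u(\xi,t) = - \sin(t/2 - \xi)$.
Transform back: $\rho(\xi,t) = e^{-\xi}u(\xi,t)$.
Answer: $\rho(\xi, t) = e^{-\xi} \sin(\xi - t/2)$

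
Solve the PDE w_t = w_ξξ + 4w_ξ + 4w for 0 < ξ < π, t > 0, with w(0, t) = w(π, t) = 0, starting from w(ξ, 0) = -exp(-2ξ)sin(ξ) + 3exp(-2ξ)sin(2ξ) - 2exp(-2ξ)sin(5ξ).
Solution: Substitute w = exp(-2ξ)u, i.e. u = exp(2ξ)w.
By the product rule, w_ξ = exp(-2ξ)(u_ξ - 2u), w_ξξ = exp(-2ξ)(u_ξξ - 4u_ξ + 4u), w_t = exp(-2ξ)u_t.
Substituting into the PDE and dividing by exp(-2ξ): u_t = (u_ξξ - 4u_ξ + 4u) + 4(u_ξ - 2u) + 4u.
The lower-order terms cancel, leaving the standard heat equation u_t = u_ξξ.
Initial data for u: u(ξ,0) = exp(2ξ)w(ξ,0) = -sin(ξ) + 3sin(2ξ) - 2sin(5ξ). The boundary conditions carry over: u(0,t) = u(π,t) = 0.
Solve for u:
  Using separation of variables u = X(ξ)T(t):
  Eigenfunctions: sin(nξ), n = 1, 2, 3, ...
  General solution: u(ξ, t) = Σ c_n sin(nξ) exp(-n² t)
  Matching u(ξ,0) = -sin(ξ) + 3sin(2ξ) - 2sin(5ξ) term by term: c_1=-1, c_2=3, c_5=-2.
Hence u(ξ,t) = -exp(-t)sin(ξ) + 3exp(-4t)sin(2ξ) - 2exp(-25t)sin(5ξ).
Transform back: w(ξ,t) = exp(-2ξ)u(ξ,t).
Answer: w(ξ, t) = -exp(-t)exp(-2ξ)sin(ξ) + 3exp(-4t)exp(-2ξ)sin(2ξ) - 2exp(-25t)exp(-2ξ)sin(5ξ)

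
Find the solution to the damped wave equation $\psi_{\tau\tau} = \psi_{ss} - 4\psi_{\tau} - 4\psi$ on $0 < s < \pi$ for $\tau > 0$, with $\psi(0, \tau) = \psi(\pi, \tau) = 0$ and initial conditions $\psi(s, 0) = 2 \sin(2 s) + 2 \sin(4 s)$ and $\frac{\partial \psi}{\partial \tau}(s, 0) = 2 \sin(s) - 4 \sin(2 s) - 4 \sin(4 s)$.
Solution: Substitute $\psi = e^{-2\tau}u$.
Then $\psi_{\tau} = e^{-2\tau}(u_{\tau} - 2u)$, $\psi_{\tau\tau} = e^{-2\tau}(u_{\tau\tau} - 4u_{\tau} + 4u)$, $\psi_{ss} = e^{-2\tau}u_{ss}$; substituting and dividing by $e^{-2\tau}$, the lower-order terms cancel: $u_{\tau\tau} = u_{ss}$ (standard wave equation).
Data for $u$: $u(s,0) = \psi(s,0) = 2 \sin(2 s) + 2 \sin(4 s)$; $u_{\tau}(s,0) = \psi_{\tau}(s,0) + 2\psi(s,0) = 2 \sin(s)$. The boundary conditions carry over: $u(0,\tau) = u(\pi,\tau) = 0$.
Separating variables: $u = \sum [A_n \cos(\omega_n \tau) + B_n \sin(\omega_n \tau)] \sin(ns)$, $\omega_n = n$. From ICs ($B_n$ = velocity coefficient / $\omega_n$): $A_2=2, A_4=2, B_1=2$.
So $u(s,\tau) = 2 \sin(s) \sin(\tau) + 2 \sin(2 s) \cos(2 \tau) + 2 \sin(4 s) \cos(4 \tau)$, and $\psi(s,\tau) = e^{-2\tau}u(s,\tau)$.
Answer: $\psi(s, \tau) = 2 e^{-2 \tau} \sin(\tau) \sin(s) + 2 e^{-2 \tau} \sin(2 s) \cos(2 \tau) + 2 e^{-2 \tau} \sin(4 s) \cos(4 \tau)$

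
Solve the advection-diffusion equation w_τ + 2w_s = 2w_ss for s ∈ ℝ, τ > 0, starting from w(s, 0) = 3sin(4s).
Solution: Moving frame: η = s - 2τ, σ = τ, w = u(η,σ), so w_τ = u_σ - 2u_η and w_ss = u_ηη.
Hence w_τ + 2w_s = u_σ and the PDE becomes the heat equation u_σ = 2u_ηη on η ∈ ℝ.
Initial data: u(η,0) = w(η,0) = 3sin(4η). Each mode sin(nη) decays as exp(-2n²σ) on ℝ, so u(η,σ) = Σ c_n exp(-2n²σ) sin(nη) with c_4=3: u(η,σ) = 3exp(-32σ)sin(4η).
Substituting back: w(s,τ) = u(s - 2τ, τ).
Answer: w(s, τ) = 3exp(-32τ)sin(4s - 8τ)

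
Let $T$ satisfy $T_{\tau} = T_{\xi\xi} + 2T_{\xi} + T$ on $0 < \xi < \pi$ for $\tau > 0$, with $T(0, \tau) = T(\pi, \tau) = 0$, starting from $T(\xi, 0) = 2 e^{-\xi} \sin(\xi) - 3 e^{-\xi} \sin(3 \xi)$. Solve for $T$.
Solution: Substitute $T = e^{-\xi}u$.
Then $T_{\xi} = e^{-\xi}(u_{\xi} - u)$, $T_{\xi\xi} = e^{-\xi}(u_{\xi\xi} - 2u_{\xi} + u)$, $T_{\tau} = e^{-\xi}u_{\tau}$; substituting and dividing by $e^{-\xi}$, the lower-order terms cancel: $u_{\tau} = u_{\xi\xi}$ (standard heat equation).
Data for $u$: $u(\xi,0) = e^{\xi}T(\xi,0) = 2 \sin(\xi) - 3 \sin(3 \xi)$. The boundary conditions carry over: $u(0,\tau) = u(\pi,\tau) = 0$.
Separating variables: $u = \sum c_n e^{-n^2\tau} \sin(n\xi)$. From $u(\xi,0) = 2 \sin(\xi) - 3 \sin(3 \xi)$: $c_1=2, c_3=-3$.
So $u(\xi,\tau) = 2 e^{-\tau} \sin(\xi) - 3 e^{-9 \tau} \sin(3 \xi)$, and $T(\xi,\tau) = e^{-\xi}u(\xi,\tau)$.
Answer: $T(\xi, \tau) = 2 e^{-\tau} e^{-\xi} \sin(\xi) - 3 e^{-9 \tau} e^{-\xi} \sin(3 \xi)$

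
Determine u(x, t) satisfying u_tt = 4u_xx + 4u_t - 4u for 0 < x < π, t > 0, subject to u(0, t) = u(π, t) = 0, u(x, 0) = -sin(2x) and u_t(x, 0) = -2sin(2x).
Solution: Substitute u = exp(2t)w, i.e. w = exp(-2t)u.
By the product rule, u_t = exp(2t)(w_t + 2w), u_tt = exp(2t)(w_tt + 4w_t + 4w), u_xx = exp(2t)w_xx.
Substituting into the PDE and dividing by exp(2t): w_tt + 4w_t + 4w = 4w_xx + 4(w_t + 2w) - 4w.
The lower-order terms cancel, leaving the standard wave equation w_tt = 4w_xx.
Initial data for w: w(x,0) = u(x,0) = -sin(2x); w_t(x,0) = u_t(x,0) - 2u(x,0) = 0. The boundary conditions carry over: w(0,t) = w(π,t) = 0.
Solve for w:
  Using separation of variables w = X(x)T(t):
  Eigenfunctions: sin(nx), n = 1, 2, 3, ...
  General solution: w(x, t) = Σ [A_n cos(2n t) + B_n sin(2n t)] sin(nx)
  From w(x,0) = -sin(2x): A_2=-1. From w_t(x,0) = 0: all B_n = 0.
Hence w(x,t) = -sin(2x)cos(4t).
Transform back: u(x,t) = exp(2t)w(x,t).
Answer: u(x, t) = -exp(2t)sin(2x)cos(4t)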